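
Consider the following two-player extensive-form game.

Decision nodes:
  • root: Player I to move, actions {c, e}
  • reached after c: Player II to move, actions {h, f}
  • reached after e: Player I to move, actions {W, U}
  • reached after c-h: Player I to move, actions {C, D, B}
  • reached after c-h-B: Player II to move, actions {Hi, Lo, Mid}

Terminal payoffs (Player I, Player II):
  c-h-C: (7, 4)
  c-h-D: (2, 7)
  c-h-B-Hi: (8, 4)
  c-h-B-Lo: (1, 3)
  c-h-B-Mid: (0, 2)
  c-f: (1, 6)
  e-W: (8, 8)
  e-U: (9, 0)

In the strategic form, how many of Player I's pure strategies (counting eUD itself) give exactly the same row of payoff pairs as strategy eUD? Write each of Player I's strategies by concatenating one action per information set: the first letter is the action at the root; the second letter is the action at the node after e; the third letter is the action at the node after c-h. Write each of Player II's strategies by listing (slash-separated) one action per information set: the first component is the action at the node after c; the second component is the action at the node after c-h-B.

3

Row for eUD (columns h/Hi, h/Lo, h/Mid, f/Hi, f/Lo, f/Mid): (9,0) (9,0) (9,0) (9,0) (9,0) (9,0).
Under eUD, Player I's choice at the node after c-h can never be reached regardless of what Player II does, so varying those choices leaves every outcome unchanged.
Holding the reachable choices fixed and varying the unreachable one freely already gives 3 equivalent strategies.
No other strategy reproduces this row, so those 3 are the full class: eUC, eUD, eUB.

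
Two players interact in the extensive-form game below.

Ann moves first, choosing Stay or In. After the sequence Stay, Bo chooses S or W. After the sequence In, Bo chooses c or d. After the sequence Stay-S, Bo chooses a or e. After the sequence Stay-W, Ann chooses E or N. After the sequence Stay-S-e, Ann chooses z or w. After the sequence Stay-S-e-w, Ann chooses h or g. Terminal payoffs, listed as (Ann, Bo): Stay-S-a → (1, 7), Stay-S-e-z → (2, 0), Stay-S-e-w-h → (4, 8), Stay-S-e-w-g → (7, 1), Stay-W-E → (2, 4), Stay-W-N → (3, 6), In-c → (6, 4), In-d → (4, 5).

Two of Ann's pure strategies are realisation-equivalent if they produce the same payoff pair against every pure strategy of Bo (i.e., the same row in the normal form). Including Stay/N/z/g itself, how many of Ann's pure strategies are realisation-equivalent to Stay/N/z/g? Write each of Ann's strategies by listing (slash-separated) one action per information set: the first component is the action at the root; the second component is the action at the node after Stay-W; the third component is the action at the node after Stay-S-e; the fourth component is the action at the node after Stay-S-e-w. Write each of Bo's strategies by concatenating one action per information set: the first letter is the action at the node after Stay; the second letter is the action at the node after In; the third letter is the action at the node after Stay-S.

2

Row for Stay/N/z/g (columns Sca, Sce, Sda, Sde, Wca, Wce, Wda, Wde): (1,7) (2,0) (1,7) (2,0) (3,6) (3,6) (3,6) (3,6).
Under Stay/N/z/g, Ann's choice at the node after Stay-S-e-w can never be reached regardless of what Bo does, so varying those choices leaves every outcome unchanged.
Holding the reachable choices fixed and varying the unreachable one freely already gives 2 equivalent strategies.
No other strategy reproduces this row, so those 2 are the full class: Stay/N/z/h, Stay/N/z/g.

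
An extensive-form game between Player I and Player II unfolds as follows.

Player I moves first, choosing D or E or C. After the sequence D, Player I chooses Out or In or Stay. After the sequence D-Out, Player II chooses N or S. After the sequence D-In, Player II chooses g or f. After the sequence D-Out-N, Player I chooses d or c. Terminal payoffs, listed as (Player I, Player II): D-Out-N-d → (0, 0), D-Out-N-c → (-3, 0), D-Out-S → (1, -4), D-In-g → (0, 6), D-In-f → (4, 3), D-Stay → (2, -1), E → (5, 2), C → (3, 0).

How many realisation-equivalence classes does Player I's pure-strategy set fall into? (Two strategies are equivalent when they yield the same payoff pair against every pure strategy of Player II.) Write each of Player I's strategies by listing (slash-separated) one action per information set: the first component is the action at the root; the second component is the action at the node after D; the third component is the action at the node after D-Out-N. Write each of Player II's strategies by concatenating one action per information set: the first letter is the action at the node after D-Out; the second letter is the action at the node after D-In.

6

Player I has 18 pure strategies: D/Out/d, D/Out/c, D/In/d, D/In/c, D/Stay/d, D/Stay/c, E/Out/d, E/Out/c, E/In/d, E/In/c, E/Stay/d, E/Stay/c, C/Out/d, C/Out/c, C/In/d, C/In/c, C/Stay/d, C/Stay/c. Columns: Ng, Nf, Sg, Sf.
{D/Out/d} → row (0,0) (0,0) (1,-4) (1,-4)
{D/Out/c} → row (-3,0) (-3,0) (1,-4) (1,-4)
{D/In/d, D/In/c} → row (0,6) (4,3) (0,6) (4,3)
{D/Stay/d, D/Stay/c} → row (2,-1) (2,-1) (2,-1) (2,-1)
{E/Out/d, E/Out/c, E/In/d, E/In/c, E/Stay/d, E/Stay/c} → row (5,2) (5,2) (5,2) (5,2)
{C/Out/d, C/Out/c, C/In/d, C/In/c, C/Stay/d, C/Stay/c} → row (3,0) (3,0) (3,0) (3,0)
That's 6 distinct rows out of 18 strategies.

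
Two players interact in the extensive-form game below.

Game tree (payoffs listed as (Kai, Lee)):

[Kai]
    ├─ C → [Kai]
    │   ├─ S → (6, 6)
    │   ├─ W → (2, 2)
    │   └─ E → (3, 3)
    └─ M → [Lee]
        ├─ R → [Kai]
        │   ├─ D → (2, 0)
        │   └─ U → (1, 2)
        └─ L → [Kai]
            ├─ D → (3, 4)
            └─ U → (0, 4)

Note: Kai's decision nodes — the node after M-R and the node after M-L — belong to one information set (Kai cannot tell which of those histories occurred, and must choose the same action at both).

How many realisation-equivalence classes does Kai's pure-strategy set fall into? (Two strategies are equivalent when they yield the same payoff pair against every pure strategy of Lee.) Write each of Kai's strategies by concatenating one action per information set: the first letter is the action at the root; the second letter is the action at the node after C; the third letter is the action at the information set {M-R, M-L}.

5

Kai has 12 pure strategies: CSD, CSU, CWD, CWU, CED, CEU, MSD, MSU, MWD, MWU, MED, MEU. Columns: R, L.
{CSD, CSU} → row (6,6) (6,6)
{CWD, CWU} → row (2,2) (2,2)
{CED, CEU} → row (3,3) (3,3)
{MSD, MWD, MED} → row (2,0) (3,4)
{MSU, MWU, MEU} → row (1,2) (0,4)
That's 5 distinct rows out of 12 strategies.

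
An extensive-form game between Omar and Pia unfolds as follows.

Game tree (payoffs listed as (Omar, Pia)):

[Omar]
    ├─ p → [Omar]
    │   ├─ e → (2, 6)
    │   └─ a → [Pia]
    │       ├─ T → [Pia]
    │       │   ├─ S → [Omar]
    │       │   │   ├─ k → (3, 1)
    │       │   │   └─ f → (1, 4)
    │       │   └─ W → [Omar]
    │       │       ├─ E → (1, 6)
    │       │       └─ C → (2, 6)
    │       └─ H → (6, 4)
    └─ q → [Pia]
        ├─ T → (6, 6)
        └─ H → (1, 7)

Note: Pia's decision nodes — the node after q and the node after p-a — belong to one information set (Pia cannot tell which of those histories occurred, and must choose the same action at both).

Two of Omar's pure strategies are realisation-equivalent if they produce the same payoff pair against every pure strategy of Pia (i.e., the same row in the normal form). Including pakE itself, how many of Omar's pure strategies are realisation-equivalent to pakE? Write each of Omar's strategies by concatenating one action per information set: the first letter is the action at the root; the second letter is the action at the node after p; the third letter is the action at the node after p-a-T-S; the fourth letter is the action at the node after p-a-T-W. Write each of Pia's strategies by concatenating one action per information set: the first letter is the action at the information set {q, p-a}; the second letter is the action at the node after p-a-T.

1

Row for pakE (columns TS, TW, HS, HW): (3,1) (1,6) (6,4) (6,4).
Every one of Omar's information sets is on the play path for some reply by Pia when Omar follows pakE.
Changing the action at any of them therefore changes at least one column, so only pakE itself gives this row.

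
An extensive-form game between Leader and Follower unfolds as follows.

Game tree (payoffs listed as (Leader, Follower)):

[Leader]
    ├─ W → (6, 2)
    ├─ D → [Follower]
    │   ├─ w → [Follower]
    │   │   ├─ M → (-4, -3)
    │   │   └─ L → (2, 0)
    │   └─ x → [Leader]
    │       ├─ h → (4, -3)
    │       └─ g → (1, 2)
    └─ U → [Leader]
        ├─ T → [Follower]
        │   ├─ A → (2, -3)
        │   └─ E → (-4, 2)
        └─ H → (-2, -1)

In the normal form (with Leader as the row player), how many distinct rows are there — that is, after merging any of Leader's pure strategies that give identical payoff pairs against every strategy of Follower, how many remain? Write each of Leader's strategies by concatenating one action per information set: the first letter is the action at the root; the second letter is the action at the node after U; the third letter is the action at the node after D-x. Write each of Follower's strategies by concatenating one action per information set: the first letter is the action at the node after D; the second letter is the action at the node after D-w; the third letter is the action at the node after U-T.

5

Leader has 12 pure strategies: WTh, WTg, WHh, WHg, DTh, DTg, DHh, DHg, UTh, UTg, UHh, UHg. Columns: wMA, wME, wLA, wLE, xMA, xME, xLA, xLE.
{WTh, WTg, WHh, WHg} → row (6,2) (6,2) (6,2) (6,2) (6,2) (6,2) (6,2) (6,2)
{DTh, DHh} → row (-4,-3) (-4,-3) (2,0) (2,0) (4,-3) (4,-3) (4,-3) (4,-3)
{DTg, DHg} → row (-4,-3) (-4,-3) (2,0) (2,0) (1,2) (1,2) (1,2) (1,2)
{UTh, UTg} → row (2,-3) (-4,2) (2,-3) (-4,2) (2,-3) (-4,2) (2,-3) (-4,2)
{UHh, UHg} → row (-2,-1) (-2,-1) (-2,-1) (-2,-1) (-2,-1) (-2,-1) (-2,-1) (-2,-1)
That's 5 distinct rows out of 12 strategies.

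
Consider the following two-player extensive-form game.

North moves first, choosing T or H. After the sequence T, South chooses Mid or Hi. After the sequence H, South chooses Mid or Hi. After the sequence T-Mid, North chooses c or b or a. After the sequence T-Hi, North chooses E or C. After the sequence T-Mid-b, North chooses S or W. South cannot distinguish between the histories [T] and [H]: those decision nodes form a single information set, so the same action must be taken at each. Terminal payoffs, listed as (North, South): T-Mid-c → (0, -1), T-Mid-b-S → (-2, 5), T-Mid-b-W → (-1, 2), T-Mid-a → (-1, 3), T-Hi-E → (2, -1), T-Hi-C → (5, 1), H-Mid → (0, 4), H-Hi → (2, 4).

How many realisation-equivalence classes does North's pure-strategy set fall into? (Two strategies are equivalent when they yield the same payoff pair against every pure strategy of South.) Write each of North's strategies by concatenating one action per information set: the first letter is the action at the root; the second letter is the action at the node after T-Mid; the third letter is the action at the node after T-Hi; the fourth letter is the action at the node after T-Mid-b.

North has 24 pure strategies: TcES, TcEW, TcCS, TcCW, TbES, TbEW, TbCS, TbCW, TaES, TaEW, TaCS, TaCW, HcES, HcEW, HcCS, HcCW, HbES, HbEW, HbCS, HbCW, HaES, HaEW, HaCS, HaCW. Columns: Mid, Hi.
{TcES, TcEW} → row (0,-1) (2,-1)
{TcCS, TcCW} → row (0,-1) (5,1)
{TbES} → row (-2,5) (2,-1)
{TbEW} → row (-1,2) (2,-1)
{TbCS} → row (-2,5) (5,1)
{TbCW} → row (-1,2) (5,1)
{TaES, TaEW} → row (-1,3) (2,-1)
{TaCS, TaCW} → row (-1,3) (5,1)
{HcES, HcEW, HcCS, HcCW, HbES, HbEW, HbCS, HbCW, HaES, HaEW, HaCS, HaCW} → row (0,4) (2,4)
That's 9 distinct rows out of 24 strategies.

9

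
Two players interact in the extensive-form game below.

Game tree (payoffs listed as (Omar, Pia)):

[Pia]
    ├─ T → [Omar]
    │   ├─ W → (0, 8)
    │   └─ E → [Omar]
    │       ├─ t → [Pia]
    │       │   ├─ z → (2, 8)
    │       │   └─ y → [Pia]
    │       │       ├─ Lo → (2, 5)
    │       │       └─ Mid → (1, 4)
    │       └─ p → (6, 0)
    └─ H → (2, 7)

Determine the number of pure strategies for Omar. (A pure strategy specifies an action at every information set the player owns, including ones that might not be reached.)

Omar owns the node after T with actions {W, E} — two choices.
Omar owns the node after T-E with actions {t, p} — two choices.
A pure strategy fixes one action at each information set independently, so the count is the product 2 × 2 = 4.
(For reference, Pia has 8 pure strategies, giving a 4×8 normal-form matrix.)

4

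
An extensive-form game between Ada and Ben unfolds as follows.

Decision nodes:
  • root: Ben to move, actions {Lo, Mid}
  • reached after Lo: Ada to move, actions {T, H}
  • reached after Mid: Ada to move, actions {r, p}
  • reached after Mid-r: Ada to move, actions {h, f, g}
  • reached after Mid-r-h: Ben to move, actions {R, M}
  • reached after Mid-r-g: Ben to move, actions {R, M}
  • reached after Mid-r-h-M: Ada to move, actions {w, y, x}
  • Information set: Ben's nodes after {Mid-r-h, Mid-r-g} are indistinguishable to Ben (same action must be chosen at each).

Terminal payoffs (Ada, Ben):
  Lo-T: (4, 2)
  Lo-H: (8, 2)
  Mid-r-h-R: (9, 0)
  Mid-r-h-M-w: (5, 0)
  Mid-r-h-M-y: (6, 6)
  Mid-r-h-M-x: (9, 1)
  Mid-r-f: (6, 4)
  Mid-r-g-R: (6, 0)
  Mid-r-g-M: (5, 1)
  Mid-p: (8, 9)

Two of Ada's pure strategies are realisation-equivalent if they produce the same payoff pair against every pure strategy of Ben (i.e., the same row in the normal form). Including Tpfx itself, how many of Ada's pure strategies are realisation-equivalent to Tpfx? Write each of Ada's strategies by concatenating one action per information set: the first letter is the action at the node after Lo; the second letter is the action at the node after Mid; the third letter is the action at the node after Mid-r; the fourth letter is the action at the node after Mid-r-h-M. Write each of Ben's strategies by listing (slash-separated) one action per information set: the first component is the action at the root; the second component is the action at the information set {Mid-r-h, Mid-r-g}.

Row for Tpfx (columns Lo/R, Lo/M, Mid/R, Mid/M): (4,2) (4,2) (8,9) (8,9).
Under Tpfx, Ada's choice at the node after Mid-r and at the node after Mid-r-h-M can never be reached regardless of what Ben does, so varying those choices leaves every outcome unchanged.
Holding the reachable choices fixed and varying the unreachable ones freely already gives 3 × 3 = 9 equivalent strategies.
No other strategy reproduces this row, so those 9 are the full class: Tphw, Tphy, Tphx, Tpfw, Tpfy, Tpfx, Tpgw, Tpgy, Tpgx.

9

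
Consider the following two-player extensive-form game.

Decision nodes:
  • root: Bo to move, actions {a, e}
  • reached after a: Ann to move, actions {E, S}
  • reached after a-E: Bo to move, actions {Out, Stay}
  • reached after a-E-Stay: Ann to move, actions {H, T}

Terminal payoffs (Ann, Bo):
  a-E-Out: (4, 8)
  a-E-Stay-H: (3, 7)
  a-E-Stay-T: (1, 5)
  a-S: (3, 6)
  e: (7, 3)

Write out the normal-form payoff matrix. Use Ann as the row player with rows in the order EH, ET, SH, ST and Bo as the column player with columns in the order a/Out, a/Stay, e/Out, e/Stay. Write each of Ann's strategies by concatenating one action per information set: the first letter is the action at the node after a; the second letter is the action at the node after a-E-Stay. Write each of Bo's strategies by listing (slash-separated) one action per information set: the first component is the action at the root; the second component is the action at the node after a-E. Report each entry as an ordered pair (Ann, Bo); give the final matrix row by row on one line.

EH: (4,8) (3,7) (7,3) (7,3) | ET: (4,8) (1,5) (7,3) (7,3) | SH: (3,6) (3,6) (7,3) (7,3) | ST: (3,6) (3,6) (7,3) (7,3)

        a/Out   a/Stay    e/Out   e/Stay
  EH    (4,8)    (3,7)    (7,3)    (7,3)
  ET    (4,8)    (1,5)    (7,3)    (7,3)
  SH    (3,6)    (3,6)    (7,3)    (7,3)
  ST    (3,6)    (3,6)    (7,3)    (7,3)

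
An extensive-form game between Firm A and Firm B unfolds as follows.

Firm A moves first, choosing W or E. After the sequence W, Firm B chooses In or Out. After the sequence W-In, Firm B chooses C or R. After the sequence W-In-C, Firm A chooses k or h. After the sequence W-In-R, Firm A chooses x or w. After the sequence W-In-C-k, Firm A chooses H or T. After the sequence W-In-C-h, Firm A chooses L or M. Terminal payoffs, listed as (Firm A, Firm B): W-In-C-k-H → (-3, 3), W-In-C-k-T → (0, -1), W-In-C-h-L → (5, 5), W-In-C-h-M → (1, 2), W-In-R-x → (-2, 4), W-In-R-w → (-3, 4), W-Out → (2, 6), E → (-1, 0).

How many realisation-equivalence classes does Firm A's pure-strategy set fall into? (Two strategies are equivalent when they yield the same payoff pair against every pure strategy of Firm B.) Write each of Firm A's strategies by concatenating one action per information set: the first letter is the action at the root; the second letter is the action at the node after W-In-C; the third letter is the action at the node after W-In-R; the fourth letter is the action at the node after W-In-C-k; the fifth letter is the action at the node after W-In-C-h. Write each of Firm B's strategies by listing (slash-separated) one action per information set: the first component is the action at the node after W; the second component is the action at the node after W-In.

Firm A has 32 pure strategies: WkxHL, WkxHM, WkxTL, WkxTM, WkwHL, WkwHM, WkwTL, WkwTM, WhxHL, WhxHM, WhxTL, WhxTM, WhwHL, WhwHM, WhwTL, WhwTM, EkxHL, EkxHM, EkxTL, EkxTM, EkwHL, EkwHM, EkwTL, EkwTM, EhxHL, EhxHM, EhxTL, EhxTM, EhwHL, EhwHM, EhwTL, EhwTM. Columns: In/C, In/R, Out/C, Out/R.
{WkxHL, WkxHM} → row (-3,3) (-2,4) (2,6) (2,6)
{WkxTL, WkxTM} → row (0,-1) (-2,4) (2,6) (2,6)
{WkwHL, WkwHM} → row (-3,3) (-3,4) (2,6) (2,6)
{WkwTL, WkwTM} → row (0,-1) (-3,4) (2,6) (2,6)
{WhxHL, WhxTL} → row (5,5) (-2,4) (2,6) (2,6)
{WhxHM, WhxTM} → row (1,2) (-2,4) (2,6) (2,6)
{WhwHL, WhwTL} → row (5,5) (-3,4) (2,6) (2,6)
{WhwHM, WhwTM} → row (1,2) (-3,4) (2,6) (2,6)
{EkxHL, EkxHM, EkxTL, EkxTM, EkwHL, EkwHM, EkwTL, EkwTM, EhxHL, EhxHM, EhxTL, EhxTM, EhwHL, EhwHM, EhwTL, EhwTM} → row (-1,0) (-1,0) (-1,0) (-1,0)
That's 9 distinct rows out of 32 strategies.

9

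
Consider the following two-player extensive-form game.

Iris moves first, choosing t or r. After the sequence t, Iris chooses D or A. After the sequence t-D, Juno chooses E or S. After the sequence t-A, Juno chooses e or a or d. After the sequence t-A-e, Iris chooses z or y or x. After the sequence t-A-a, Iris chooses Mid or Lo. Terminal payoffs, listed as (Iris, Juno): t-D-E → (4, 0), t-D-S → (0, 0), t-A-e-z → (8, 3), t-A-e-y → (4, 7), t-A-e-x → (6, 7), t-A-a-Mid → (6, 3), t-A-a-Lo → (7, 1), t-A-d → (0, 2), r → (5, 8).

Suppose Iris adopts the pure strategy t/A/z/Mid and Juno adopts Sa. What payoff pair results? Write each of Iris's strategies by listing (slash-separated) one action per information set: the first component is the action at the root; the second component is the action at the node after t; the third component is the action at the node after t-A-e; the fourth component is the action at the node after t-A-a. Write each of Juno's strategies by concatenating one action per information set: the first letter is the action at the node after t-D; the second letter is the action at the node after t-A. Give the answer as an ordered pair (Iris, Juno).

Trace the play path from the root:
  Iris plays t
  Iris plays A at [t]
  Juno plays a at [t-A]
  Iris plays Mid at [t-A-a]
→ terminal payoff (6, 3).
(Iris's choice at the node after t-A-e is never reached on this path, so it doesn't affect the outcome.)

(6, 3)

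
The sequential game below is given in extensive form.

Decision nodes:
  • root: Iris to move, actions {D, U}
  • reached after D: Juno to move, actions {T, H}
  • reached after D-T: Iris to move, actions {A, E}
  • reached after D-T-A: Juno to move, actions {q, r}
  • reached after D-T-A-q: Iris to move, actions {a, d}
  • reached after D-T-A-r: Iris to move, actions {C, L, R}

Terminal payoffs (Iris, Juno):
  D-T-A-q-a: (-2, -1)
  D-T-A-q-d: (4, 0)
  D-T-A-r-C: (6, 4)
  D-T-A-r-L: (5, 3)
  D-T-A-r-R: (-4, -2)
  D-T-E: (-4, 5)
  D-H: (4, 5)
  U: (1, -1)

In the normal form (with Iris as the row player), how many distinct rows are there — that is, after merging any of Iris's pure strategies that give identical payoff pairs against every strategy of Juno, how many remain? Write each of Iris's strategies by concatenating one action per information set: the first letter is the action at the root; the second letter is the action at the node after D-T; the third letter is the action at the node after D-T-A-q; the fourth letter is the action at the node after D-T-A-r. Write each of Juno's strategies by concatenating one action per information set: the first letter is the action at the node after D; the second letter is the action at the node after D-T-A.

8

Iris has 24 pure strategies: DAaC, DAaL, DAaR, DAdC, DAdL, DAdR, DEaC, DEaL, DEaR, DEdC, DEdL, DEdR, UAaC, UAaL, UAaR, UAdC, UAdL, UAdR, UEaC, UEaL, UEaR, UEdC, UEdL, UEdR. Columns: Tq, Tr, Hq, Hr.
{DAaC} → row (-2,-1) (6,4) (4,5) (4,5)
{DAaL} → row (-2,-1) (5,3) (4,5) (4,5)
{DAaR} → row (-2,-1) (-4,-2) (4,5) (4,5)
{DAdC} → row (4,0) (6,4) (4,5) (4,5)
{DAdL} → row (4,0) (5,3) (4,5) (4,5)
{DAdR} → row (4,0) (-4,-2) (4,5) (4,5)
{DEaC, DEaL, DEaR, DEdC, DEdL, DEdR} → row (-4,5) (-4,5) (4,5) (4,5)
{UAaC, UAaL, UAaR, UAdC, UAdL, UAdR, UEaC, UEaL, UEaR, UEdC, UEdL, UEdR} → row (1,-1) (1,-1) (1,-1) (1,-1)
That's 8 distinct rows out of 24 strategies.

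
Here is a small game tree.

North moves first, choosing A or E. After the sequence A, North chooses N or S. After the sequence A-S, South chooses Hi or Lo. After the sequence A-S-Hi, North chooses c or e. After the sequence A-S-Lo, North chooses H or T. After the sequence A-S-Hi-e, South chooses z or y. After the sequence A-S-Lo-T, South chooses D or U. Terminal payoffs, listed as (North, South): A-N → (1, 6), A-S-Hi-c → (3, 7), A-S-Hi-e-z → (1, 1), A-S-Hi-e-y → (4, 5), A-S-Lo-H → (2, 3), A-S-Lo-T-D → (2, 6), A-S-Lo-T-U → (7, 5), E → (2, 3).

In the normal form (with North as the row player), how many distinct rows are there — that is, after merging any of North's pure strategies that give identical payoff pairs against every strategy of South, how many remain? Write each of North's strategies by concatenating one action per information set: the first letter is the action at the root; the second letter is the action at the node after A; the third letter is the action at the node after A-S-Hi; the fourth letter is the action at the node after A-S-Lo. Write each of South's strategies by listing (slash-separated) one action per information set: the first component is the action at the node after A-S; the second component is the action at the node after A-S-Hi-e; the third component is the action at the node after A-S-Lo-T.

6

North has 16 pure strategies: ANcH, ANcT, ANeH, ANeT, AScH, AScT, ASeH, ASeT, ENcH, ENcT, ENeH, ENeT, EScH, EScT, ESeH, ESeT. Columns: Hi/z/D, Hi/z/U, Hi/y/D, Hi/y/U, Lo/z/D, Lo/z/U, Lo/y/D, Lo/y/U.
{ANcH, ANcT, ANeH, ANeT} → row (1,6) (1,6) (1,6) (1,6) (1,6) (1,6) (1,6) (1,6)
{AScH} → row (3,7) (3,7) (3,7) (3,7) (2,3) (2,3) (2,3) (2,3)
{AScT} → row (3,7) (3,7) (3,7) (3,7) (2,6) (7,5) (2,6) (7,5)
{ASeH} → row (1,1) (1,1) (4,5) (4,5) (2,3) (2,3) (2,3) (2,3)
{ASeT} → row (1,1) (1,1) (4,5) (4,5) (2,6) (7,5) (2,6) (7,5)
{ENcH, ENcT, ENeH, ENeT, EScH, EScT, ESeH, ESeT} → row (2,3) (2,3) (2,3) (2,3) (2,3) (2,3) (2,3) (2,3)
That's 6 distinct rows out of 16 strategies.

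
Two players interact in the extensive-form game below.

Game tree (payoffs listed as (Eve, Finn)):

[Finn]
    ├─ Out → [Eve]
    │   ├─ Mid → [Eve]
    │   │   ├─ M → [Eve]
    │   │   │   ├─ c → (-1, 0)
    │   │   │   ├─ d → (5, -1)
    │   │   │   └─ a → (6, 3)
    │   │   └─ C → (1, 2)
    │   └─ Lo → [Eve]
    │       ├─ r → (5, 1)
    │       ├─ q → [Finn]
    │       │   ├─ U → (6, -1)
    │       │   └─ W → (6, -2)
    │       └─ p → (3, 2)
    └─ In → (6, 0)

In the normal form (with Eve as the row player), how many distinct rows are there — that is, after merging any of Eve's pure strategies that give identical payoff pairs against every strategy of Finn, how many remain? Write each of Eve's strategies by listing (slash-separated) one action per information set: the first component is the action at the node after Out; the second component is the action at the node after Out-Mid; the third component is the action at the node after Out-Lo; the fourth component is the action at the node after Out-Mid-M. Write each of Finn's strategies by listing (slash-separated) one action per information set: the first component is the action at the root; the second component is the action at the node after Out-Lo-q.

7

Eve has 36 pure strategies: Mid/M/r/c, Mid/M/r/d, Mid/M/r/a, Mid/M/q/c, Mid/M/q/d, Mid/M/q/a, Mid/M/p/c, Mid/M/p/d, Mid/M/p/a, Mid/C/r/c, Mid/C/r/d, Mid/C/r/a, Mid/C/q/c, Mid/C/q/d, Mid/C/q/a, Mid/C/p/c, Mid/C/p/d, Mid/C/p/a, Lo/M/r/c, Lo/M/r/d, Lo/M/r/a, Lo/M/q/c, Lo/M/q/d, Lo/M/q/a, Lo/M/p/c, Lo/M/p/d, Lo/M/p/a, Lo/C/r/c, Lo/C/r/d, Lo/C/r/a, Lo/C/q/c, Lo/C/q/d, Lo/C/q/a, Lo/C/p/c, Lo/C/p/d, Lo/C/p/a. Columns: Out/U, Out/W, In/U, In/W.
{Mid/M/r/c, Mid/M/q/c, Mid/M/p/c} → row (-1,0) (-1,0) (6,0) (6,0)
{Mid/M/r/d, Mid/M/q/d, Mid/M/p/d} → row (5,-1) (5,-1) (6,0) (6,0)
{Mid/M/r/a, Mid/M/q/a, Mid/M/p/a} → row (6,3) (6,3) (6,0) (6,0)
{Mid/C/r/c, Mid/C/r/d, Mid/C/r/a, Mid/C/q/c, Mid/C/q/d, Mid/C/q/a, Mid/C/p/c, Mid/C/p/d, Mid/C/p/a} → row (1,2) (1,2) (6,0) (6,0)
{Lo/M/r/c, Lo/M/r/d, Lo/M/r/a, Lo/C/r/c, Lo/C/r/d, Lo/C/r/a} → row (5,1) (5,1) (6,0) (6,0)
{Lo/M/q/c, Lo/M/q/d, Lo/M/q/a, Lo/C/q/c, Lo/C/q/d, Lo/C/q/a} → row (6,-1) (6,-2) (6,0) (6,0)
{Lo/M/p/c, Lo/M/p/d, Lo/M/p/a, Lo/C/p/c, Lo/C/p/d, Lo/C/p/a} → row (3,2) (3,2) (6,0) (6,0)
That's 7 distinct rows out of 36 strategies.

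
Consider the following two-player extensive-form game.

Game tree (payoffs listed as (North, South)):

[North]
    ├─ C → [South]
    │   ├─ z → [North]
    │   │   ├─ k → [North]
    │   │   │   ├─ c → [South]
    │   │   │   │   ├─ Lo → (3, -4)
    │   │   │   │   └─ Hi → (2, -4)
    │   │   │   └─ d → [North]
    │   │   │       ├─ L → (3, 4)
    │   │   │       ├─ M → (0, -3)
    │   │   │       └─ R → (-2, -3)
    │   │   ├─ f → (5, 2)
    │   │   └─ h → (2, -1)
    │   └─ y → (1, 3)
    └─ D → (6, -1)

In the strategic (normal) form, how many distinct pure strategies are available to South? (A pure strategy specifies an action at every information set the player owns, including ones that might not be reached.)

South owns the node after C with actions {z, y} — two choices.
South owns the node after C-z-k-c with actions {Lo, Hi} — two choices.
A pure strategy fixes one action at each information set independently, so the count is the product 2 × 2 = 4.

4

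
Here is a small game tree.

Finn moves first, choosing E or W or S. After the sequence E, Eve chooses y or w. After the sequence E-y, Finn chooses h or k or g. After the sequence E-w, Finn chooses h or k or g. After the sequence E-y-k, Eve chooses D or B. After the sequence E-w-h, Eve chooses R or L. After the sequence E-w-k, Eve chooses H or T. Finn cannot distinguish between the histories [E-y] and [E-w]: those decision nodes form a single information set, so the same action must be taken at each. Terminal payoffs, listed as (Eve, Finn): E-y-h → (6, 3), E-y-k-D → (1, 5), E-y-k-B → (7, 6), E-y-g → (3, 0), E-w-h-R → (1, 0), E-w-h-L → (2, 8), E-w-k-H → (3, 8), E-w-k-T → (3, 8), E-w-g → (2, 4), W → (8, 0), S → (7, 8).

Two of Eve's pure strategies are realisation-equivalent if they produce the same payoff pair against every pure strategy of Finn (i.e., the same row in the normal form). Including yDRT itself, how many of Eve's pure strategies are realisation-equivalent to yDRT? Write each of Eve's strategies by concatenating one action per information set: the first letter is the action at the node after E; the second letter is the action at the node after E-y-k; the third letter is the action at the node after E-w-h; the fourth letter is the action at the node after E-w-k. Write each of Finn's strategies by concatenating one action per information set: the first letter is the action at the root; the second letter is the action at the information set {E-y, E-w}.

4

Row for yDRT (columns Eh, Ek, Eg, Wh, Wk, Wg, Sh, Sk, Sg): (6,3) (1,5) (3,0) (8,0) (8,0) (8,0) (7,8) (7,8) (7,8).
Under yDRT, Eve's choice at the node after E-w-h and at the node after E-w-k can never be reached regardless of what Finn does, so varying those choices leaves every outcome unchanged.
Holding the reachable choices fixed and varying the unreachable ones freely already gives 2 × 2 = 4 equivalent strategies.
No other strategy reproduces this row, so those 4 are the full class: yDRH, yDRT, yDLH, yDLT.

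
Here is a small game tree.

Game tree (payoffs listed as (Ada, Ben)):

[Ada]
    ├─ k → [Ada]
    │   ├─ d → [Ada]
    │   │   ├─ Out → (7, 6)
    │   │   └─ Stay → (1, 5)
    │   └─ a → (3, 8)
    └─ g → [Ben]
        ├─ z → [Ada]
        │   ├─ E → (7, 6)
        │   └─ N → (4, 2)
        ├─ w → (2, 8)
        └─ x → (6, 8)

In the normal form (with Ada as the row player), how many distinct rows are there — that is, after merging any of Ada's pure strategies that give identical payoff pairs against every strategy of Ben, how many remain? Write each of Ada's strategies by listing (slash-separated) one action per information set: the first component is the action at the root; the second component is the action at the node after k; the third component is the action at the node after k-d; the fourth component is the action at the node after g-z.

Ada has 16 pure strategies: k/d/Out/E, k/d/Out/N, k/d/Stay/E, k/d/Stay/N, k/a/Out/E, k/a/Out/N, k/a/Stay/E, k/a/Stay/N, g/d/Out/E, g/d/Out/N, g/d/Stay/E, g/d/Stay/N, g/a/Out/E, g/a/Out/N, g/a/Stay/E, g/a/Stay/N. Columns: z, w, x.
{k/d/Out/E, k/d/Out/N} → row (7,6) (7,6) (7,6)
{k/d/Stay/E, k/d/Stay/N} → row (1,5) (1,5) (1,5)
{k/a/Out/E, k/a/Out/N, k/a/Stay/E, k/a/Stay/N} → row (3,8) (3,8) (3,8)
{g/d/Out/E, g/d/Stay/E, g/a/Out/E, g/a/Stay/E} → row (7,6) (2,8) (6,8)
{g/d/Out/N, g/d/Stay/N, g/a/Out/N, g/a/Stay/N} → row (4,2) (2,8) (6,8)
That's 5 distinct rows out of 16 strategies.

5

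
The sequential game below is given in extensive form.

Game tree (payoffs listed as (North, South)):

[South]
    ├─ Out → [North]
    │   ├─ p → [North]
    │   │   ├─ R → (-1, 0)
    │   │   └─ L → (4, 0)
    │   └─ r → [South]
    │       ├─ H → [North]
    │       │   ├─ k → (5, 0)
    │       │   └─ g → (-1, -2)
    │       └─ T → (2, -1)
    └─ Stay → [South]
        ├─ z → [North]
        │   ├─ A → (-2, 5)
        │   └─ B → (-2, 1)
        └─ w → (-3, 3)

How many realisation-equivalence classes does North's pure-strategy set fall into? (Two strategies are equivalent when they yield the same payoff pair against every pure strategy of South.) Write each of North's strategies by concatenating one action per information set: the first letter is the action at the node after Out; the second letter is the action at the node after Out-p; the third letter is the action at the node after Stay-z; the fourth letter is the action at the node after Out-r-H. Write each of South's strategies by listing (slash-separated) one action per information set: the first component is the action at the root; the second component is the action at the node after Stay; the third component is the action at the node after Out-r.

North has 16 pure strategies: pRAk, pRAg, pRBk, pRBg, pLAk, pLAg, pLBk, pLBg, rRAk, rRAg, rRBk, rRBg, rLAk, rLAg, rLBk, rLBg. Columns: Out/z/H, Out/z/T, Out/w/H, Out/w/T, Stay/z/H, Stay/z/T, Stay/w/H, Stay/w/T.
{pRAk, pRAg} → row (-1,0) (-1,0) (-1,0) (-1,0) (-2,5) (-2,5) (-3,3) (-3,3)
{pRBk, pRBg} → row (-1,0) (-1,0) (-1,0) (-1,0) (-2,1) (-2,1) (-3,3) (-3,3)
{pLAk, pLAg} → row (4,0) (4,0) (4,0) (4,0) (-2,5) (-2,5) (-3,3) (-3,3)
{pLBk, pLBg} → row (4,0) (4,0) (4,0) (4,0) (-2,1) (-2,1) (-3,3) (-3,3)
{rRAk, rLAk} → row (5,0) (2,-1) (5,0) (2,-1) (-2,5) (-2,5) (-3,3) (-3,3)
{rRAg, rLAg} → row (-1,-2) (2,-1) (-1,-2) (2,-1) (-2,5) (-2,5) (-3,3) (-3,3)
{rRBk, rLBk} → row (5,0) (2,-1) (5,0) (2,-1) (-2,1) (-2,1) (-3,3) (-3,3)
{rRBg, rLBg} → row (-1,-2) (2,-1) (-1,-2) (2,-1) (-2,1) (-2,1) (-3,3) (-3,3)
That's 8 distinct rows out of 16 strategies.

8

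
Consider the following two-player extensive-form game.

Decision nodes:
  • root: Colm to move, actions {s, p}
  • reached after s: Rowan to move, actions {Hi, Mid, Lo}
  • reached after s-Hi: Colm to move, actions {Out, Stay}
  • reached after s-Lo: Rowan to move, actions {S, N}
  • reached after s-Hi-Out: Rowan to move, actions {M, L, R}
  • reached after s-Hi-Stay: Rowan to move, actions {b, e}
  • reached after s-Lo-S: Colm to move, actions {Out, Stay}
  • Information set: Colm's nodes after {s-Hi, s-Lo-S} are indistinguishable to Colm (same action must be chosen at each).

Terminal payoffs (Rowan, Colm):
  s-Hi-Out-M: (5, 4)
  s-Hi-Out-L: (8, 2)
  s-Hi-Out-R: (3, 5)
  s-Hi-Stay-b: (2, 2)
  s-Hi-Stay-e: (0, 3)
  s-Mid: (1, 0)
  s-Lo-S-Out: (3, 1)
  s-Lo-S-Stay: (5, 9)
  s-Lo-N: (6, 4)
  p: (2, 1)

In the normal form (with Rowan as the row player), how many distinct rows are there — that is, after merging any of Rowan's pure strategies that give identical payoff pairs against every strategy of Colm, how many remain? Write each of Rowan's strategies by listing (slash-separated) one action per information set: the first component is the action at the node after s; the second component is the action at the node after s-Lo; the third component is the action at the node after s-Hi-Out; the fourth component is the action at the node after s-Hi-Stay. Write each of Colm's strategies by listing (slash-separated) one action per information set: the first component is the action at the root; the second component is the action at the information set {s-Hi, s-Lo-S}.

9

Rowan has 36 pure strategies: Hi/S/M/b, Hi/S/M/e, Hi/S/L/b, Hi/S/L/e, Hi/S/R/b, Hi/S/R/e, Hi/N/M/b, Hi/N/M/e, Hi/N/L/b, Hi/N/L/e, Hi/N/R/b, Hi/N/R/e, Mid/S/M/b, Mid/S/M/e, Mid/S/L/b, Mid/S/L/e, Mid/S/R/b, Mid/S/R/e, Mid/N/M/b, Mid/N/M/e, Mid/N/L/b, Mid/N/L/e, Mid/N/R/b, Mid/N/R/e, Lo/S/M/b, Lo/S/M/e, Lo/S/L/b, Lo/S/L/e, Lo/S/R/b, Lo/S/R/e, Lo/N/M/b, Lo/N/M/e, Lo/N/L/b, Lo/N/L/e, Lo/N/R/b, Lo/N/R/e. Columns: s/Out, s/Stay, p/Out, p/Stay.
{Hi/S/M/b, Hi/N/M/b} → row (5,4) (2,2) (2,1) (2,1)
{Hi/S/M/e, Hi/N/M/e} → row (5,4) (0,3) (2,1) (2,1)
{Hi/S/L/b, Hi/N/L/b} → row (8,2) (2,2) (2,1) (2,1)
{Hi/S/L/e, Hi/N/L/e} → row (8,2) (0,3) (2,1) (2,1)
{Hi/S/R/b, Hi/N/R/b} → row (3,5) (2,2) (2,1) (2,1)
{Hi/S/R/e, Hi/N/R/e} → row (3,5) (0,3) (2,1) (2,1)
{Mid/S/M/b, Mid/S/M/e, Mid/S/L/b, Mid/S/L/e, Mid/S/R/b, Mid/S/R/e, Mid/N/M/b, Mid/N/M/e, Mid/N/L/b, Mid/N/L/e, Mid/N/R/b, Mid/N/R/e} → row (1,0) (1,0) (2,1) (2,1)
{Lo/S/M/b, Lo/S/M/e, Lo/S/L/b, Lo/S/L/e, Lo/S/R/b, Lo/S/R/e} → row (3,1) (5,9) (2,1) (2,1)
{Lo/N/M/b, Lo/N/M/e, Lo/N/L/b, Lo/N/L/e, Lo/N/R/b, Lo/N/R/e} → row (6,4) (6,4) (2,1) (2,1)
That's 9 distinct rows out of 36 strategies.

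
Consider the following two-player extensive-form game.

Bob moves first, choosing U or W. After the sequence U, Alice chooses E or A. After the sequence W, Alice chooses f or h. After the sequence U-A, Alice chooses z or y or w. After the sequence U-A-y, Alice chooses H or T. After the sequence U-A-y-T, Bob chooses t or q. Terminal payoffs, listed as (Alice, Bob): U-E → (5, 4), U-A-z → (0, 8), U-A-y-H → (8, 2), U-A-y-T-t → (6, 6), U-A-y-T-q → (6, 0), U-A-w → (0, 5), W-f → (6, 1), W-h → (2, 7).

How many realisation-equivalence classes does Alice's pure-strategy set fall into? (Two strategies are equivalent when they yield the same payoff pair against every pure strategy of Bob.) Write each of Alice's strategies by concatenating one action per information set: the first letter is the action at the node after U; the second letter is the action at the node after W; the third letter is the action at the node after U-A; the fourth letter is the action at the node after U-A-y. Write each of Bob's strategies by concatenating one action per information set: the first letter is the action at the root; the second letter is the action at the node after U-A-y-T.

Alice has 24 pure strategies: EfzH, EfzT, EfyH, EfyT, EfwH, EfwT, EhzH, EhzT, EhyH, EhyT, EhwH, EhwT, AfzH, AfzT, AfyH, AfyT, AfwH, AfwT, AhzH, AhzT, AhyH, AhyT, AhwH, AhwT. Columns: Ut, Uq, Wt, Wq.
{EfzH, EfzT, EfyH, EfyT, EfwH, EfwT} → row (5,4) (5,4) (6,1) (6,1)
{EhzH, EhzT, EhyH, EhyT, EhwH, EhwT} → row (5,4) (5,4) (2,7) (2,7)
{AfzH, AfzT} → row (0,8) (0,8) (6,1) (6,1)
{AfyH} → row (8,2) (8,2) (6,1) (6,1)
{AfyT} → row (6,6) (6,0) (6,1) (6,1)
{AfwH, AfwT} → row (0,5) (0,5) (6,1) (6,1)
{AhzH, AhzT} → row (0,8) (0,8) (2,7) (2,7)
{AhyH} → row (8,2) (8,2) (2,7) (2,7)
{AhyT} → row (6,6) (6,0) (2,7) (2,7)
{AhwH, AhwT} → row (0,5) (0,5) (2,7) (2,7)
That's 10 distinct rows out of 24 strategies.

10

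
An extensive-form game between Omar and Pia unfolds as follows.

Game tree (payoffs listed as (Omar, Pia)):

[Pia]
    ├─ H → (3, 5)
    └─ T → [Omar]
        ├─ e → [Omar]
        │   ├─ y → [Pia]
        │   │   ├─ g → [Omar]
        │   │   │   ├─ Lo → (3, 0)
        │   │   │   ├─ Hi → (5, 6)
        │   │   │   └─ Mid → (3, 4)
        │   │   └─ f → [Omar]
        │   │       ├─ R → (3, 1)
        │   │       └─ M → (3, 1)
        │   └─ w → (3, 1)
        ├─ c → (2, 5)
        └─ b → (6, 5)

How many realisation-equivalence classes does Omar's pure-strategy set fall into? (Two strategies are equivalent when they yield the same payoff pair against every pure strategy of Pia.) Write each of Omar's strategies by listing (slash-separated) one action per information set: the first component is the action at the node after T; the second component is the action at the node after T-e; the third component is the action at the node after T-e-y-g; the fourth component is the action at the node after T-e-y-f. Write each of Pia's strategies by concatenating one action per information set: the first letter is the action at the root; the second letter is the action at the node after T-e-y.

6

Omar has 36 pure strategies: e/y/Lo/R, e/y/Lo/M, e/y/Hi/R, e/y/Hi/M, e/y/Mid/R, e/y/Mid/M, e/w/Lo/R, e/w/Lo/M, e/w/Hi/R, e/w/Hi/M, e/w/Mid/R, e/w/Mid/M, c/y/Lo/R, c/y/Lo/M, c/y/Hi/R, c/y/Hi/M, c/y/Mid/R, c/y/Mid/M, c/w/Lo/R, c/w/Lo/M, c/w/Hi/R, c/w/Hi/M, c/w/Mid/R, c/w/Mid/M, b/y/Lo/R, b/y/Lo/M, b/y/Hi/R, b/y/Hi/M, b/y/Mid/R, b/y/Mid/M, b/w/Lo/R, b/w/Lo/M, b/w/Hi/R, b/w/Hi/M, b/w/Mid/R, b/w/Mid/M. Columns: Hg, Hf, Tg, Tf.
{e/y/Lo/R, e/y/Lo/M} → row (3,5) (3,5) (3,0) (3,1)
{e/y/Hi/R, e/y/Hi/M} → row (3,5) (3,5) (5,6) (3,1)
{e/y/Mid/R, e/y/Mid/M} → row (3,5) (3,5) (3,4) (3,1)
{e/w/Lo/R, e/w/Lo/M, e/w/Hi/R, e/w/Hi/M, e/w/Mid/R, e/w/Mid/M} → row (3,5) (3,5) (3,1) (3,1)
{c/y/Lo/R, c/y/Lo/M, c/y/Hi/R, c/y/Hi/M, c/y/Mid/R, c/y/Mid/M, c/w/Lo/R, c/w/Lo/M, c/w/Hi/R, c/w/Hi/M, c/w/Mid/R, c/w/Mid/M} → row (3,5) (3,5) (2,5) (2,5)
{b/y/Lo/R, b/y/Lo/M, b/y/Hi/R, b/y/Hi/M, b/y/Mid/R, b/y/Mid/M, b/w/Lo/R, b/w/Lo/M, b/w/Hi/R, b/w/Hi/M, b/w/Mid/R, b/w/Mid/M} → row (3,5) (3,5) (6,5) (6,5)
That's 6 distinct rows out of 36 strategies.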